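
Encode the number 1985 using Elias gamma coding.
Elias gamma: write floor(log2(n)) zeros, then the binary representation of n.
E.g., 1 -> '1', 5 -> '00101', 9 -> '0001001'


num_bits = floor(log2(1985)) + 1 = 11
leading_zeros = num_bits - 1 = 10
binary(1985) = 11111000001

Elias gamma(1985) = '0000000000' + '11111000001' = 000000000011111000001 (21 bits)


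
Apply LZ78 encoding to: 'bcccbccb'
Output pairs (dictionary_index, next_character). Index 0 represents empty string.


LZ78 encoding steps:
Dictionary: {0: ''}
Step 1: w='' (idx 0), next='b' -> output (0, 'b'), add 'b' as idx 1
Step 2: w='' (idx 0), next='c' -> output (0, 'c'), add 'c' as idx 2
Step 3: w='c' (idx 2), next='c' -> output (2, 'c'), add 'cc' as idx 3
Step 4: w='b' (idx 1), next='c' -> output (1, 'c'), add 'bc' as idx 4
Step 5: w='c' (idx 2), next='b' -> output (2, 'b'), add 'cb' as idx 5


Encoded: [(0, 'b'), (0, 'c'), (2, 'c'), (1, 'c'), (2, 'b')]


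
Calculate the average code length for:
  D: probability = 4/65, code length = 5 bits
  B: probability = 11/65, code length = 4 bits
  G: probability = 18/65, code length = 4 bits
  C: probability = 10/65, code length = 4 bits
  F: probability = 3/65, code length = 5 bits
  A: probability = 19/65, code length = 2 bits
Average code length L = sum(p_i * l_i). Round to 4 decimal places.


Weighted contributions p_i * l_i:
  D: (4/65) * 5 = 20/65
  B: (11/65) * 4 = 44/65
  G: (18/65) * 4 = 72/65
  C: (10/65) * 4 = 40/65
  F: (3/65) * 5 = 15/65
  A: (19/65) * 2 = 38/65
Sum = (20 + 44 + 72 + 40 + 15 + 38)/65 = 229/65

L = 229/65 = 3.5231 bits/symbol


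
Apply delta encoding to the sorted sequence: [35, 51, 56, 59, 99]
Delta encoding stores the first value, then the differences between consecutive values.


First value: 35
Deltas:
  51 - 35 = 16
  56 - 51 = 5
  59 - 56 = 3
  99 - 59 = 40


Delta encoded: [35, 16, 5, 3, 40]


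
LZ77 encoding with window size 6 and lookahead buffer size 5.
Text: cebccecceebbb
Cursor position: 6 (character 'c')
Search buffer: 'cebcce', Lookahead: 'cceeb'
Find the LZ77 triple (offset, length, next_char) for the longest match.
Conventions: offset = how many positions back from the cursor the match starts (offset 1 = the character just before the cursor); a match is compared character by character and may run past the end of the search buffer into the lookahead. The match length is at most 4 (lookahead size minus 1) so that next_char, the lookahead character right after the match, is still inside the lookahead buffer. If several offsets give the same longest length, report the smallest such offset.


Try each offset into the search buffer:
  offset=1 (pos 5, char 'e'): match length 0
  offset=2 (pos 4, char 'c'): match length 1
  offset=3 (pos 3, char 'c'): match length 3
  offset=4 (pos 2, char 'b'): match length 0
  offset=5 (pos 1, char 'e'): match length 0
  offset=6 (pos 0, char 'c'): match length 1
Longest match has length 3 at offset 3.
next_char = character at position 6 + 3 = 9 -> 'e'

Best match: offset=3, length=3 (matching 'cce' starting at position 3)
LZ77 triple: (3, 3, 'e')


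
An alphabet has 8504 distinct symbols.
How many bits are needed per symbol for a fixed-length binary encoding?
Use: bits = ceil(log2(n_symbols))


log2(8504) = 13.0539
Bracket: 2^13 = 8192 < 8504 <= 2^14 = 16384
So ceil(log2(8504)) = 14

bits = ceil(log2(8504)) = ceil(13.0539) = 14 bits


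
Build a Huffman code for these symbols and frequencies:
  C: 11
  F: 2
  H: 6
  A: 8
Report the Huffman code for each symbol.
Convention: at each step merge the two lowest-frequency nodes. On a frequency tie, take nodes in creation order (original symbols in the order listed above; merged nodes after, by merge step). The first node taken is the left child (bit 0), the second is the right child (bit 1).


Huffman tree construction:
Step 1: Merge F(2) + H(6) = 8
Step 2: Merge A(8) + (F+H)(8) = 16
Step 3: Merge C(11) + (A+(F+H))(16) = 27
Read each symbol's code off the tree from the root (left child = 0, right child = 1).

Codes:
  C: 0 (length 1)
  F: 110 (length 3)
  H: 111 (length 3)
  A: 10 (length 2)
Average code length: 51/27 = 1.8889 bits/symbol


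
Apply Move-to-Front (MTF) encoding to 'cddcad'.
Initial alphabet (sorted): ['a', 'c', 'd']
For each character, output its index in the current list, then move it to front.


MTF encoding:
'c': index 1 in ['a', 'c', 'd'] -> ['c', 'a', 'd']
'd': index 2 in ['c', 'a', 'd'] -> ['d', 'c', 'a']
'd': index 0 in ['d', 'c', 'a'] -> ['d', 'c', 'a']
'c': index 1 in ['d', 'c', 'a'] -> ['c', 'd', 'a']
'a': index 2 in ['c', 'd', 'a'] -> ['a', 'c', 'd']
'd': index 2 in ['a', 'c', 'd'] -> ['d', 'a', 'c']


Output: [1, 2, 0, 1, 2, 2]


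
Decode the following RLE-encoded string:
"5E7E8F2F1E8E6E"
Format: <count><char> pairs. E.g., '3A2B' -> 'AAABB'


Expanding each <count><char> pair:
  5E -> 'EEEEE'
  7E -> 'EEEEEEE'
  8F -> 'FFFFFFFF'
  2F -> 'FF'
  1E -> 'E'
  8E -> 'EEEEEEEE'
  6E -> 'EEEEEE'

Decoded = EEEEEEEEEEEEFFFFFFFFFFEEEEEEEEEEEEEEE


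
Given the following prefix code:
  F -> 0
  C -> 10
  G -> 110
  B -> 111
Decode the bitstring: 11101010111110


Decoding step by step:
Bits 111 -> B
Bits 0 -> F
Bits 10 -> C
Bits 10 -> C
Bits 111 -> B
Bits 110 -> G


Decoded message: BFCCBG


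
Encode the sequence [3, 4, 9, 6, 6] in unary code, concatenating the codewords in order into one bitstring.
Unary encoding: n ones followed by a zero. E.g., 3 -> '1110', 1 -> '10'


Encode each number as n ones followed by a terminating 0:
  3 -> 1110 (4 bits)
  4 -> 11110 (5 bits)
  9 -> 1111111110 (10 bits)
  6 -> 1111110 (7 bits)
  6 -> 1111110 (7 bits)
Total length = 4 + 5 + 10 + 7 + 7 = 33 bits.

Unary([3, 4, 9, 6, 6]) = 111011110111111111011111101111110 (33 bits)


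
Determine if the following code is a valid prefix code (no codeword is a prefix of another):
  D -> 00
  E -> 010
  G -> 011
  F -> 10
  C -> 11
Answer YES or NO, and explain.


Checking each pair (does one codeword prefix another?):
  D='00' vs E='010': no prefix
  D='00' vs G='011': no prefix
  D='00' vs F='10': no prefix
  D='00' vs C='11': no prefix
  E='010' vs D='00': no prefix
  E='010' vs G='011': no prefix
  E='010' vs F='10': no prefix
  E='010' vs C='11': no prefix
  G='011' vs D='00': no prefix
  G='011' vs E='010': no prefix
  G='011' vs F='10': no prefix
  G='011' vs C='11': no prefix
  F='10' vs D='00': no prefix
  F='10' vs E='010': no prefix
  F='10' vs G='011': no prefix
  F='10' vs C='11': no prefix
  C='11' vs D='00': no prefix
  C='11' vs E='010': no prefix
  C='11' vs G='011': no prefix
  C='11' vs F='10': no prefix
No violation found over all pairs.

YES -- this is a valid prefix code. No codeword is a prefix of any other codeword.


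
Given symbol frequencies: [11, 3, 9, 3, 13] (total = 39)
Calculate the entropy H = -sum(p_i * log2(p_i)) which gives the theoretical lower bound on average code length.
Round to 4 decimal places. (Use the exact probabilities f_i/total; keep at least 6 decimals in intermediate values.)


Per-symbol terms -p_i * log2(p_i) with p_i = f_i/39:
  p = 11/39 = 0.282051: log2(p) = -1.825971, -p*log2(p) = 0.515017
  p = 3/39 = 0.076923: log2(p) = -3.700440, -p*log2(p) = 0.284649
  p = 9/39 = 0.230769: log2(p) = -2.115477, -p*log2(p) = 0.488187
  p = 3/39 = 0.076923: log2(p) = -3.700440, -p*log2(p) = 0.284649
  p = 13/39 = 0.333333: log2(p) = -1.584963, -p*log2(p) = 0.528321
H = 0.515017 + 0.284649 + 0.488187 + 0.284649 + 0.528321 = 2.100823

H = 2.1008 bits/symbol


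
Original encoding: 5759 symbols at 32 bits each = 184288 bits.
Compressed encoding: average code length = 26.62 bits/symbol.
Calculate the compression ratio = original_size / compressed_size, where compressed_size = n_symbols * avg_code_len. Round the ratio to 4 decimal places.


original_size = n_symbols * orig_bits = 5759 * 32 = 184288 bits
compressed_size = n_symbols * avg_code_len = 5759 * 26.62 = 153304.58 bits
ratio = original_size / compressed_size = 184288 / 153304.58 = 1.2021

Compression ratio = 1.2021


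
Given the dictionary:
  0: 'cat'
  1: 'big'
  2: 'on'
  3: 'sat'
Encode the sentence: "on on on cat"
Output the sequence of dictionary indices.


Look up each word in the dictionary:
  'on' -> 2
  'on' -> 2
  'on' -> 2
  'cat' -> 0

Encoded: [2, 2, 2, 0]


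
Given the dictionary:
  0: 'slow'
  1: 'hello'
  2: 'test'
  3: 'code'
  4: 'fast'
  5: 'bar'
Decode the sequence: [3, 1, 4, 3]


Look up each index in the dictionary:
  3 -> 'code'
  1 -> 'hello'
  4 -> 'fast'
  3 -> 'code'

Decoded: "code hello fast code"


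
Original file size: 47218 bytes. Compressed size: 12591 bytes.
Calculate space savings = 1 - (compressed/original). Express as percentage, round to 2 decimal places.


ratio = compressed/original = 12591/47218 = 0.266657
savings = 1 - ratio = 1 - 0.266657 = 0.733343
as a percentage: 0.733343 * 100 = 73.33%

Space savings = 1 - 12591/47218 = 73.33%


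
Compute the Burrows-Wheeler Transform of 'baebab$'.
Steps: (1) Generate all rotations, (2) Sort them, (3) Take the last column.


Rotations (sorted):
  0: $baebab -> last char: b
  1: ab$baeb -> last char: b
  2: aebab$b -> last char: b
  3: b$baeba -> last char: a
  4: bab$bae -> last char: e
  5: baebab$ -> last char: $
  6: ebab$ba -> last char: a


BWT = bbbae$a


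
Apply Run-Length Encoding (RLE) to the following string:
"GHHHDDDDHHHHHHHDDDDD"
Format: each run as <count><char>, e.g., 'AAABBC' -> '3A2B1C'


Scanning runs left to right:
  i=0: run of 'G' x 1 -> '1G'
  i=1: run of 'H' x 3 -> '3H'
  i=4: run of 'D' x 4 -> '4D'
  i=8: run of 'H' x 7 -> '7H'
  i=15: run of 'D' x 5 -> '5D'

RLE = 1G3H4D7H5D


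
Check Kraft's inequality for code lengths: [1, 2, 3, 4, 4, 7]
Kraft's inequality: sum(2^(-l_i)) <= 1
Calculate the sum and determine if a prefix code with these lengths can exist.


Sum = 2^(-1) + 2^(-2) + 2^(-3) + 2^(-4) + 2^(-4) + 2^(-7)
    = 0.5 + 0.25 + 0.125 + 0.0625 + 0.0625 + 0.0078125
    = 129/128 = 1.0078125
Since 1.0078125 > 1, Kraft's inequality is NOT satisfied.
A prefix code with these lengths CANNOT exist.

Kraft sum = 1.0078125. Not satisfied.


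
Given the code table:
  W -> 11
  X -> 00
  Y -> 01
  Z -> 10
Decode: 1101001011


Decoding:
11 -> W
01 -> Y
00 -> X
10 -> Z
11 -> W


Result: WYXZW


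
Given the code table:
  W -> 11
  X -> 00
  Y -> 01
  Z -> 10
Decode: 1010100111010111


Decoding:
10 -> Z
10 -> Z
10 -> Z
01 -> Y
11 -> W
01 -> Y
01 -> Y
11 -> W


Result: ZZZYWYYW


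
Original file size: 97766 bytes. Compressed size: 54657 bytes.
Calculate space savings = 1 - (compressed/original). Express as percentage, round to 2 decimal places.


ratio = compressed/original = 54657/97766 = 0.559059
savings = 1 - ratio = 1 - 0.559059 = 0.440941
as a percentage: 0.440941 * 100 = 44.09%

Space savings = 1 - 54657/97766 = 44.09%


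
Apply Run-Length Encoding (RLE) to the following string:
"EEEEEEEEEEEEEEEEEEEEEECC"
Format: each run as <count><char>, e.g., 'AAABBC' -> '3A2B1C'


Scanning runs left to right:
  i=0: run of 'E' x 22 -> '22E'
  i=22: run of 'C' x 2 -> '2C'

RLE = 22E2C


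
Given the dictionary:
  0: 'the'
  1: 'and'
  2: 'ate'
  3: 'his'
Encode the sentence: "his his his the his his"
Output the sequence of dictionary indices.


Look up each word in the dictionary:
  'his' -> 3
  'his' -> 3
  'his' -> 3
  'the' -> 0
  'his' -> 3
  'his' -> 3

Encoded: [3, 3, 3, 0, 3, 3]


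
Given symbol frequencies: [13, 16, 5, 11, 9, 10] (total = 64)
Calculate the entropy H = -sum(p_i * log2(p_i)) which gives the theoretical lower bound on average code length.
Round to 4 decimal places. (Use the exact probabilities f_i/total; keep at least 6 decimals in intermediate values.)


Per-symbol terms -p_i * log2(p_i) with p_i = f_i/64:
  p = 13/64 = 0.203125: log2(p) = -2.299560, -p*log2(p) = 0.467098
  p = 16/64 = 0.250000: log2(p) = -2.000000, -p*log2(p) = 0.500000
  p = 5/64 = 0.078125: log2(p) = -3.678072, -p*log2(p) = 0.287349
  p = 11/64 = 0.171875: log2(p) = -2.540568, -p*log2(p) = 0.436660
  p = 9/64 = 0.140625: log2(p) = -2.830075, -p*log2(p) = 0.397979
  p = 10/64 = 0.156250: log2(p) = -2.678072, -p*log2(p) = 0.418449
H = 0.467098 + 0.500000 + 0.287349 + 0.436660 + 0.397979 + 0.418449 = 2.507535

H = 2.5075 bits/symbol


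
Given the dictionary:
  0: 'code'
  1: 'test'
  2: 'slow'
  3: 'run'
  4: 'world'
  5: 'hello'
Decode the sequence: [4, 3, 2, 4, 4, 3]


Look up each index in the dictionary:
  4 -> 'world'
  3 -> 'run'
  2 -> 'slow'
  4 -> 'world'
  4 -> 'world'
  3 -> 'run'

Decoded: "world run slow world world run"


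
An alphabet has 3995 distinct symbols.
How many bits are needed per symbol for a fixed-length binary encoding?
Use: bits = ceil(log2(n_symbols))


log2(3995) = 11.964
Bracket: 2^11 = 2048 < 3995 <= 2^12 = 4096
So ceil(log2(3995)) = 12

bits = ceil(log2(3995)) = ceil(11.964) = 12 bits


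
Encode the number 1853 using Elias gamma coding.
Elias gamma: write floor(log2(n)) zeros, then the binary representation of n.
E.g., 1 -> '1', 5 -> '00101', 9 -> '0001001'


num_bits = floor(log2(1853)) + 1 = 11
leading_zeros = num_bits - 1 = 10
binary(1853) = 11100111101

Elias gamma(1853) = '0000000000' + '11100111101' = 000000000011100111101 (21 bits)


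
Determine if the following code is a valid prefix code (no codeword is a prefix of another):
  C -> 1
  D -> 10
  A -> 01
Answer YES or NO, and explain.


Checking each pair (does one codeword prefix another?):
  C='1' vs D='10': prefix -- VIOLATION

NO -- this is NOT a valid prefix code. C (1) is a prefix of D (10).


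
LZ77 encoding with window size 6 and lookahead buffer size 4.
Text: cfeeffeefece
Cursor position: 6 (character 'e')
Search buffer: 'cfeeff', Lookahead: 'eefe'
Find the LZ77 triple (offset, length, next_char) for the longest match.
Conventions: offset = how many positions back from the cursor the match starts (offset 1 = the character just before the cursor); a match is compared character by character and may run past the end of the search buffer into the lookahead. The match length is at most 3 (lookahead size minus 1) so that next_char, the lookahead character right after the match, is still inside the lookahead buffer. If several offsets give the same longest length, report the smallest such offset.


Try each offset into the search buffer:
  offset=1 (pos 5, char 'f'): match length 0
  offset=2 (pos 4, char 'f'): match length 0
  offset=3 (pos 3, char 'e'): match length 1
  offset=4 (pos 2, char 'e'): match length 3
  offset=5 (pos 1, char 'f'): match length 0
  offset=6 (pos 0, char 'c'): match length 0
Longest match has length 3 at offset 4.
next_char = character at position 6 + 3 = 9 -> 'e'

Best match: offset=4, length=3 (matching 'eef' starting at position 2)
LZ77 triple: (4, 3, 'e')


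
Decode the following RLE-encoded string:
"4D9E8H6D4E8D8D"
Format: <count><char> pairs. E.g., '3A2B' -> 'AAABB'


Expanding each <count><char> pair:
  4D -> 'DDDD'
  9E -> 'EEEEEEEEE'
  8H -> 'HHHHHHHH'
  6D -> 'DDDDDD'
  4E -> 'EEEE'
  8D -> 'DDDDDDDD'
  8D -> 'DDDDDDDD'

Decoded = DDDDEEEEEEEEEHHHHHHHHDDDDDDEEEEDDDDDDDDDDDDDDDD


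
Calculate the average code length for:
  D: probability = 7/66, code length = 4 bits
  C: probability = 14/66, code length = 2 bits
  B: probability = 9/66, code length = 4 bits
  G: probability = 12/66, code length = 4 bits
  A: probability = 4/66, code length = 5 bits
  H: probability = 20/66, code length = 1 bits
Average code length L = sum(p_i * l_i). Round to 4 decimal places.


Weighted contributions p_i * l_i:
  D: (7/66) * 4 = 28/66
  C: (14/66) * 2 = 28/66
  B: (9/66) * 4 = 36/66
  G: (12/66) * 4 = 48/66
  A: (4/66) * 5 = 20/66
  H: (20/66) * 1 = 20/66
Sum = (28 + 28 + 36 + 48 + 20 + 20)/66 = 180/66

L = 180/66 = 2.7273 bits/symbol


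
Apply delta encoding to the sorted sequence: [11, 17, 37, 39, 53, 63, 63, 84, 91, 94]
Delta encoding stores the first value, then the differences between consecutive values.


First value: 11
Deltas:
  17 - 11 = 6
  37 - 17 = 20
  39 - 37 = 2
  53 - 39 = 14
  63 - 53 = 10
  63 - 63 = 0
  84 - 63 = 21
  91 - 84 = 7
  94 - 91 = 3


Delta encoded: [11, 6, 20, 2, 14, 10, 0, 21, 7, 3]


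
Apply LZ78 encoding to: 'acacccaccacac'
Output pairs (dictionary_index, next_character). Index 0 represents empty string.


LZ78 encoding steps:
Dictionary: {0: ''}
Step 1: w='' (idx 0), next='a' -> output (0, 'a'), add 'a' as idx 1
Step 2: w='' (idx 0), next='c' -> output (0, 'c'), add 'c' as idx 2
Step 3: w='a' (idx 1), next='c' -> output (1, 'c'), add 'ac' as idx 3
Step 4: w='c' (idx 2), next='c' -> output (2, 'c'), add 'cc' as idx 4
Step 5: w='ac' (idx 3), next='c' -> output (3, 'c'), add 'acc' as idx 5
Step 6: w='ac' (idx 3), next='a' -> output (3, 'a'), add 'aca' as idx 6
Step 7: w='c' (idx 2), end of input -> output (2, '')


Encoded: [(0, 'a'), (0, 'c'), (1, 'c'), (2, 'c'), (3, 'c'), (3, 'a'), (2, '')]


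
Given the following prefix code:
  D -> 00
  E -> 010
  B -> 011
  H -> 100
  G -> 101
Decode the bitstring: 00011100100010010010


Decoding step by step:
Bits 00 -> D
Bits 011 -> B
Bits 100 -> H
Bits 100 -> H
Bits 010 -> E
Bits 010 -> E
Bits 010 -> E


Decoded message: DBHHEEE


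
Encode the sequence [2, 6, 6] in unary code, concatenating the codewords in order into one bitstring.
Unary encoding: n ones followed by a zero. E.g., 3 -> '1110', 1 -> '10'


Encode each number as n ones followed by a terminating 0:
  2 -> 110 (3 bits)
  6 -> 1111110 (7 bits)
  6 -> 1111110 (7 bits)
Total length = 3 + 7 + 7 = 17 bits.

Unary([2, 6, 6]) = 11011111101111110 (17 bits)


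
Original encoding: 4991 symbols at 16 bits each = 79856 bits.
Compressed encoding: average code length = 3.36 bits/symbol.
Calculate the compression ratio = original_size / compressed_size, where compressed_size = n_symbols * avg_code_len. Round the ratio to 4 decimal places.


original_size = n_symbols * orig_bits = 4991 * 16 = 79856 bits
compressed_size = n_symbols * avg_code_len = 4991 * 3.36 = 16769.76 bits
ratio = original_size / compressed_size = 79856 / 16769.76 = 4.7619

Compression ratio = 4.7619


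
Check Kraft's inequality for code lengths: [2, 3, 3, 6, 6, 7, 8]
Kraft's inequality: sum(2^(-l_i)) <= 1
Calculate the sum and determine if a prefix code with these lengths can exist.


Sum = 2^(-2) + 2^(-3) + 2^(-3) + 2^(-6) + 2^(-6) + 2^(-7) + 2^(-8)
    = 0.25 + 0.125 + 0.125 + 0.015625 + 0.015625 + 0.0078125 + 0.00390625
    = 139/256 = 0.54296875
Since 0.54296875 <= 1, Kraft's inequality IS satisfied.
A prefix code with these lengths CAN exist.

Kraft sum = 0.54296875. Satisfied.


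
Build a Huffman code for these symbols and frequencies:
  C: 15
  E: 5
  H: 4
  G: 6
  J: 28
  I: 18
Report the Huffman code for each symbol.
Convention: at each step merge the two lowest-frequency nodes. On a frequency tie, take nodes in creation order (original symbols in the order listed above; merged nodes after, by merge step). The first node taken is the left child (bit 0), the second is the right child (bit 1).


Huffman tree construction:
Step 1: Merge H(4) + E(5) = 9
Step 2: Merge G(6) + (H+E)(9) = 15
Step 3: Merge C(15) + (G+(H+E))(15) = 30
Step 4: Merge I(18) + J(28) = 46
Step 5: Merge (C+(G+(H+E)))(30) + (I+J)(46) = 76
Read each symbol's code off the tree from the root (left child = 0, right child = 1).

Codes:
  C: 00 (length 2)
  E: 0111 (length 4)
  H: 0110 (length 4)
  G: 010 (length 3)
  J: 11 (length 2)
  I: 10 (length 2)
Average code length: 176/76 = 2.3158 bits/symbol


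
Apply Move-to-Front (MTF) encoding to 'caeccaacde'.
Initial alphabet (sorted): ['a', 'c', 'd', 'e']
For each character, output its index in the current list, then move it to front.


MTF encoding:
'c': index 1 in ['a', 'c', 'd', 'e'] -> ['c', 'a', 'd', 'e']
'a': index 1 in ['c', 'a', 'd', 'e'] -> ['a', 'c', 'd', 'e']
'e': index 3 in ['a', 'c', 'd', 'e'] -> ['e', 'a', 'c', 'd']
'c': index 2 in ['e', 'a', 'c', 'd'] -> ['c', 'e', 'a', 'd']
'c': index 0 in ['c', 'e', 'a', 'd'] -> ['c', 'e', 'a', 'd']
'a': index 2 in ['c', 'e', 'a', 'd'] -> ['a', 'c', 'e', 'd']
'a': index 0 in ['a', 'c', 'e', 'd'] -> ['a', 'c', 'e', 'd']
'c': index 1 in ['a', 'c', 'e', 'd'] -> ['c', 'a', 'e', 'd']
'd': index 3 in ['c', 'a', 'e', 'd'] -> ['d', 'c', 'a', 'e']
'e': index 3 in ['d', 'c', 'a', 'e'] -> ['e', 'd', 'c', 'a']


Output: [1, 1, 3, 2, 0, 2, 0, 1, 3, 3]


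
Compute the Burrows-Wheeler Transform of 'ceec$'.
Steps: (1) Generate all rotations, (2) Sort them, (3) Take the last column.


Rotations (sorted):
  0: $ceec -> last char: c
  1: c$cee -> last char: e
  2: ceec$ -> last char: $
  3: ec$ce -> last char: e
  4: eec$c -> last char: c


BWT = ce$ec


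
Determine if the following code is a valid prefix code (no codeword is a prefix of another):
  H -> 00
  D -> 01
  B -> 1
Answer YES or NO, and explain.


Checking each pair (does one codeword prefix another?):
  H='00' vs D='01': no prefix
  H='00' vs B='1': no prefix
  D='01' vs H='00': no prefix
  D='01' vs B='1': no prefix
  B='1' vs H='00': no prefix
  B='1' vs D='01': no prefix
No violation found over all pairs.

YES -- this is a valid prefix code. No codeword is a prefix of any other codeword.


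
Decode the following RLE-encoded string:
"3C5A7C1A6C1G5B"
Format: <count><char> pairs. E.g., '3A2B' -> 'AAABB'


Expanding each <count><char> pair:
  3C -> 'CCC'
  5A -> 'AAAAA'
  7C -> 'CCCCCCC'
  1A -> 'A'
  6C -> 'CCCCCC'
  1G -> 'G'
  5B -> 'BBBBB'

Decoded = CCCAAAAACCCCCCCACCCCCCGBBBBB


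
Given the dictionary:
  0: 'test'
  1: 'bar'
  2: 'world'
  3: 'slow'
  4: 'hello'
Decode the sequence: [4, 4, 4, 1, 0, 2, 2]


Look up each index in the dictionary:
  4 -> 'hello'
  4 -> 'hello'
  4 -> 'hello'
  1 -> 'bar'
  0 -> 'test'
  2 -> 'world'
  2 -> 'world'

Decoded: "hello hello hello bar test world world"


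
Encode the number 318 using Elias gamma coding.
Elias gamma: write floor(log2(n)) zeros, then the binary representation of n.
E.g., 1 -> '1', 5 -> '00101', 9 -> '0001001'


num_bits = floor(log2(318)) + 1 = 9
leading_zeros = num_bits - 1 = 8
binary(318) = 100111110

Elias gamma(318) = '00000000' + '100111110' = 00000000100111110 (17 bits)


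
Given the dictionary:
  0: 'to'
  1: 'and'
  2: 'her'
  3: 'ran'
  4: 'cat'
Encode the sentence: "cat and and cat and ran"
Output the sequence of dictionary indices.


Look up each word in the dictionary:
  'cat' -> 4
  'and' -> 1
  'and' -> 1
  'cat' -> 4
  'and' -> 1
  'ran' -> 3

Encoded: [4, 1, 1, 4, 1, 3]


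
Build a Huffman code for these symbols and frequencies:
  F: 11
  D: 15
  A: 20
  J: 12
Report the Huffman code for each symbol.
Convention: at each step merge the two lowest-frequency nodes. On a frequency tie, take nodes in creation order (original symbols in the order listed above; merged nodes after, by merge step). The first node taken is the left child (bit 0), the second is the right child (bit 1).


Huffman tree construction:
Step 1: Merge F(11) + J(12) = 23
Step 2: Merge D(15) + A(20) = 35
Step 3: Merge (F+J)(23) + (D+A)(35) = 58
Read each symbol's code off the tree from the root (left child = 0, right child = 1).

Codes:
  F: 00 (length 2)
  D: 10 (length 2)
  A: 11 (length 2)
  J: 01 (length 2)
Average code length: 116/58 = 2.0000 bits/symbol


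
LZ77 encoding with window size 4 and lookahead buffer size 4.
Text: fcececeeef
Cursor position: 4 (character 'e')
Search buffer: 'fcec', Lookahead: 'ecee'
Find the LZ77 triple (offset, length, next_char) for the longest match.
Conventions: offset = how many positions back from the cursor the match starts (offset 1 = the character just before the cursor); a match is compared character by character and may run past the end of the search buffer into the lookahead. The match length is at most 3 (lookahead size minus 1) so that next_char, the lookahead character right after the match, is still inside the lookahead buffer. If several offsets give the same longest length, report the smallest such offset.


Try each offset into the search buffer:
  offset=1 (pos 3, char 'c'): match length 0
  offset=2 (pos 2, char 'e'): match length 3
  offset=3 (pos 1, char 'c'): match length 0
  offset=4 (pos 0, char 'f'): match length 0
Longest match has length 3 at offset 2.
next_char = character at position 4 + 3 = 7 -> 'e'

Best match: offset=2, length=3 (matching 'ece' starting at position 2)
LZ77 triple: (2, 3, 'e')


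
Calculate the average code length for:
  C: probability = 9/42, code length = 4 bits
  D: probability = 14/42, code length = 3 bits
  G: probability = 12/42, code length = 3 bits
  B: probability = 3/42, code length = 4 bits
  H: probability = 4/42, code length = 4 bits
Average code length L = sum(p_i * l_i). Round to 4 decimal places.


Weighted contributions p_i * l_i:
  C: (9/42) * 4 = 36/42
  D: (14/42) * 3 = 42/42
  G: (12/42) * 3 = 36/42
  B: (3/42) * 4 = 12/42
  H: (4/42) * 4 = 16/42
Sum = (36 + 42 + 36 + 12 + 16)/42 = 142/42

L = 142/42 = 3.3810 bits/symbol


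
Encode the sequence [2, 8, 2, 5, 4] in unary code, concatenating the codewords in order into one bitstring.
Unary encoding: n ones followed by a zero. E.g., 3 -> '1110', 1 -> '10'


Encode each number as n ones followed by a terminating 0:
  2 -> 110 (3 bits)
  8 -> 111111110 (9 bits)
  2 -> 110 (3 bits)
  5 -> 111110 (6 bits)
  4 -> 11110 (5 bits)
Total length = 3 + 9 + 3 + 6 + 5 = 26 bits.

Unary([2, 8, 2, 5, 4]) = 11011111111011011111011110 (26 bits)


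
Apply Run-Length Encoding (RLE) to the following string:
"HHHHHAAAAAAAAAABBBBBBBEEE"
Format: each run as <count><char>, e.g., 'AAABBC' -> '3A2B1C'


Scanning runs left to right:
  i=0: run of 'H' x 5 -> '5H'
  i=5: run of 'A' x 10 -> '10A'
  i=15: run of 'B' x 7 -> '7B'
  i=22: run of 'E' x 3 -> '3E'

RLE = 5H10A7B3E


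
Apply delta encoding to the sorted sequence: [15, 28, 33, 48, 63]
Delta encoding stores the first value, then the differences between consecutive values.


First value: 15
Deltas:
  28 - 15 = 13
  33 - 28 = 5
  48 - 33 = 15
  63 - 48 = 15


Delta encoded: [15, 13, 5, 15, 15]


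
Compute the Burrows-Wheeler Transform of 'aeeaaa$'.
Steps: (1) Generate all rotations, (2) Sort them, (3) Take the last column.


Rotations (sorted):
  0: $aeeaaa -> last char: a
  1: a$aeeaa -> last char: a
  2: aa$aeea -> last char: a
  3: aaa$aee -> last char: e
  4: aeeaaa$ -> last char: $
  5: eaaa$ae -> last char: e
  6: eeaaa$a -> last char: a


BWT = aaae$ea


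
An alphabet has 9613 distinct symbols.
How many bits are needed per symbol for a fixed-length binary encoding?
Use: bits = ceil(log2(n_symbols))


log2(9613) = 13.2308
Bracket: 2^13 = 8192 < 9613 <= 2^14 = 16384
So ceil(log2(9613)) = 14

bits = ceil(log2(9613)) = ceil(13.2308) = 14 bits


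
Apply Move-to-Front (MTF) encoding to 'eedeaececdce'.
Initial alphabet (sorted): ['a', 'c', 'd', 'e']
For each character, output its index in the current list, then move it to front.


MTF encoding:
'e': index 3 in ['a', 'c', 'd', 'e'] -> ['e', 'a', 'c', 'd']
'e': index 0 in ['e', 'a', 'c', 'd'] -> ['e', 'a', 'c', 'd']
'd': index 3 in ['e', 'a', 'c', 'd'] -> ['d', 'e', 'a', 'c']
'e': index 1 in ['d', 'e', 'a', 'c'] -> ['e', 'd', 'a', 'c']
'a': index 2 in ['e', 'd', 'a', 'c'] -> ['a', 'e', 'd', 'c']
'e': index 1 in ['a', 'e', 'd', 'c'] -> ['e', 'a', 'd', 'c']
'c': index 3 in ['e', 'a', 'd', 'c'] -> ['c', 'e', 'a', 'd']
'e': index 1 in ['c', 'e', 'a', 'd'] -> ['e', 'c', 'a', 'd']
'c': index 1 in ['e', 'c', 'a', 'd'] -> ['c', 'e', 'a', 'd']
'd': index 3 in ['c', 'e', 'a', 'd'] -> ['d', 'c', 'e', 'a']
'c': index 1 in ['d', 'c', 'e', 'a'] -> ['c', 'd', 'e', 'a']
'e': index 2 in ['c', 'd', 'e', 'a'] -> ['e', 'c', 'd', 'a']


Output: [3, 0, 3, 1, 2, 1, 3, 1, 1, 3, 1, 2]


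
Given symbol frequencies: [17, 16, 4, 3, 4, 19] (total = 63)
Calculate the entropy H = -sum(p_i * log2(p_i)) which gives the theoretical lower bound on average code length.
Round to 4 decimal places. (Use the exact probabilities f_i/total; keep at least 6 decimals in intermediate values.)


Per-symbol terms -p_i * log2(p_i) with p_i = f_i/63:
  p = 17/63 = 0.269841: log2(p) = -1.889817, -p*log2(p) = 0.509951
  p = 16/63 = 0.253968: log2(p) = -1.977280, -p*log2(p) = 0.502166
  p = 4/63 = 0.063492: log2(p) = -3.977280, -p*log2(p) = 0.252526
  p = 3/63 = 0.047619: log2(p) = -4.392317, -p*log2(p) = 0.209158
  p = 4/63 = 0.063492: log2(p) = -3.977280, -p*log2(p) = 0.252526
  p = 19/63 = 0.301587: log2(p) = -1.729352, -p*log2(p) = 0.521551
H = 0.509951 + 0.502166 + 0.252526 + 0.209158 + 0.252526 + 0.521551 = 2.247878

H = 2.2479 bits/symbol


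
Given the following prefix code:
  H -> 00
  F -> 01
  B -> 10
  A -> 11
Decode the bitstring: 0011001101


Decoding step by step:
Bits 00 -> H
Bits 11 -> A
Bits 00 -> H
Bits 11 -> A
Bits 01 -> F


Decoded message: HAHAF


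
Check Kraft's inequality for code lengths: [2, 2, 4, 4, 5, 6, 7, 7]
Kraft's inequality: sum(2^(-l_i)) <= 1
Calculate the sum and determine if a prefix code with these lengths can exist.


Sum = 2^(-2) + 2^(-2) + 2^(-4) + 2^(-4) + 2^(-5) + 2^(-6) + 2^(-7) + 2^(-7)
    = 0.25 + 0.25 + 0.0625 + 0.0625 + 0.03125 + 0.015625 + 0.0078125 + 0.0078125
    = 88/128 = 0.6875
Since 0.6875 <= 1, Kraft's inequality IS satisfied.
A prefix code with these lengths CAN exist.

Kraft sum = 0.6875. Satisfied.


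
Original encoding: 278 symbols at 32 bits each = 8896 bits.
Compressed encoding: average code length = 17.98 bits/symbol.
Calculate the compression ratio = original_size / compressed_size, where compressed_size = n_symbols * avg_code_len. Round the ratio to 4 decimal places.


original_size = n_symbols * orig_bits = 278 * 32 = 8896 bits
compressed_size = n_symbols * avg_code_len = 278 * 17.98 = 4998.44 bits
ratio = original_size / compressed_size = 8896 / 4998.44 = 1.7798

Compression ratio = 1.7798


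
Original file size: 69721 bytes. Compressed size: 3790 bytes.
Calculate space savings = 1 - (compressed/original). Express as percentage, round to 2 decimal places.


ratio = compressed/original = 3790/69721 = 0.05436
savings = 1 - ratio = 1 - 0.05436 = 0.94564
as a percentage: 0.94564 * 100 = 94.56%

Space savings = 1 - 3790/69721 = 94.56%


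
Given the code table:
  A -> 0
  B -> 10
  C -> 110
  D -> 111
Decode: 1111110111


Decoding:
111 -> D
111 -> D
0 -> A
111 -> D


Result: DDAD


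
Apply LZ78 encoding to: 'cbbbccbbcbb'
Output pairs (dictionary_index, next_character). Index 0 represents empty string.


LZ78 encoding steps:
Dictionary: {0: ''}
Step 1: w='' (idx 0), next='c' -> output (0, 'c'), add 'c' as idx 1
Step 2: w='' (idx 0), next='b' -> output (0, 'b'), add 'b' as idx 2
Step 3: w='b' (idx 2), next='b' -> output (2, 'b'), add 'bb' as idx 3
Step 4: w='c' (idx 1), next='c' -> output (1, 'c'), add 'cc' as idx 4
Step 5: w='bb' (idx 3), next='c' -> output (3, 'c'), add 'bbc' as idx 5
Step 6: w='bb' (idx 3), end of input -> output (3, '')


Encoded: [(0, 'c'), (0, 'b'), (2, 'b'), (1, 'c'), (3, 'c'), (3, '')]


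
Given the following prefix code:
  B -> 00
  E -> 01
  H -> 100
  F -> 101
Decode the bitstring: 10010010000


Decoding step by step:
Bits 100 -> H
Bits 100 -> H
Bits 100 -> H
Bits 00 -> B


Decoded message: HHHB


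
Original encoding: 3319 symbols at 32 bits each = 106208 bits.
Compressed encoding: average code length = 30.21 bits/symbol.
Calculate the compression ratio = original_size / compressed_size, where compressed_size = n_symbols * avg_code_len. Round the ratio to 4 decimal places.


original_size = n_symbols * orig_bits = 3319 * 32 = 106208 bits
compressed_size = n_symbols * avg_code_len = 3319 * 30.21 = 100266.99 bits
ratio = original_size / compressed_size = 106208 / 100266.99 = 1.0593

Compression ratio = 1.0593


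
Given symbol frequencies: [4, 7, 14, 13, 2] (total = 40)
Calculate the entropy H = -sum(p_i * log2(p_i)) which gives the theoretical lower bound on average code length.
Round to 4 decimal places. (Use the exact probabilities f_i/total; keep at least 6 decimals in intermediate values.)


Per-symbol terms -p_i * log2(p_i) with p_i = f_i/40:
  p = 4/40 = 0.100000: log2(p) = -3.321928, -p*log2(p) = 0.332193
  p = 7/40 = 0.175000: log2(p) = -2.514573, -p*log2(p) = 0.440050
  p = 14/40 = 0.350000: log2(p) = -1.514573, -p*log2(p) = 0.530101
  p = 13/40 = 0.325000: log2(p) = -1.621488, -p*log2(p) = 0.526984
  p = 2/40 = 0.050000: log2(p) = -4.321928, -p*log2(p) = 0.216096
H = 0.332193 + 0.440050 + 0.530101 + 0.526984 + 0.216096 = 2.045424

H = 2.0454 bits/symbol


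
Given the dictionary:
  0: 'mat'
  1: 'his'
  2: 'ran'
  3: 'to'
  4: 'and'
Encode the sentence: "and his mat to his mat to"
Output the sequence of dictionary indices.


Look up each word in the dictionary:
  'and' -> 4
  'his' -> 1
  'mat' -> 0
  'to' -> 3
  'his' -> 1
  'mat' -> 0
  'to' -> 3

Encoded: [4, 1, 0, 3, 1, 0, 3]


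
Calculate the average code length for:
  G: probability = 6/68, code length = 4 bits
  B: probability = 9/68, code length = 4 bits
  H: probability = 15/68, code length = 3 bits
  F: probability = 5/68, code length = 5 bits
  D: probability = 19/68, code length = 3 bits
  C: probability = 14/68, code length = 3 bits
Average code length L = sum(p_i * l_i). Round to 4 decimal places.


Weighted contributions p_i * l_i:
  G: (6/68) * 4 = 24/68
  B: (9/68) * 4 = 36/68
  H: (15/68) * 3 = 45/68
  F: (5/68) * 5 = 25/68
  D: (19/68) * 3 = 57/68
  C: (14/68) * 3 = 42/68
Sum = (24 + 36 + 45 + 25 + 57 + 42)/68 = 229/68

L = 229/68 = 3.3676 bits/symbol


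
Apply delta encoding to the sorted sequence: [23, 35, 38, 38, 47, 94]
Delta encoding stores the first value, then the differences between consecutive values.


First value: 23
Deltas:
  35 - 23 = 12
  38 - 35 = 3
  38 - 38 = 0
  47 - 38 = 9
  94 - 47 = 47


Delta encoded: [23, 12, 3, 0, 9, 47]


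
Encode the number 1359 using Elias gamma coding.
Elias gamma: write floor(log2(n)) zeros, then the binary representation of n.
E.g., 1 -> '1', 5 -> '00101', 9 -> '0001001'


num_bits = floor(log2(1359)) + 1 = 11
leading_zeros = num_bits - 1 = 10
binary(1359) = 10101001111

Elias gamma(1359) = '0000000000' + '10101001111' = 000000000010101001111 (21 bits)


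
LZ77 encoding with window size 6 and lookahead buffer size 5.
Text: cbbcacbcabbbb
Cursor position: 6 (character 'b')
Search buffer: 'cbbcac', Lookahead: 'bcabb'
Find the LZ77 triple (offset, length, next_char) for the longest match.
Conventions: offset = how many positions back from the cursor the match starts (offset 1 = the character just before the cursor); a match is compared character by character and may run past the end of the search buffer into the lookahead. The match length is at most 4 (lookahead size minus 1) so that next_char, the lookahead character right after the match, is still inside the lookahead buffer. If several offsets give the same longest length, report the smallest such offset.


Try each offset into the search buffer:
  offset=1 (pos 5, char 'c'): match length 0
  offset=2 (pos 4, char 'a'): match length 0
  offset=3 (pos 3, char 'c'): match length 0
  offset=4 (pos 2, char 'b'): match length 3
  offset=5 (pos 1, char 'b'): match length 1
  offset=6 (pos 0, char 'c'): match length 0
Longest match has length 3 at offset 4.
next_char = character at position 6 + 3 = 9 -> 'b'

Best match: offset=4, length=3 (matching 'bca' starting at position 2)
LZ77 triple: (4, 3, 'b')


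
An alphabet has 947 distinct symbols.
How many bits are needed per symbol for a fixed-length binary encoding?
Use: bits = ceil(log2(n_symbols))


log2(947) = 9.8872
Bracket: 2^9 = 512 < 947 <= 2^10 = 1024
So ceil(log2(947)) = 10

bits = ceil(log2(947)) = ceil(9.8872) = 10 bits


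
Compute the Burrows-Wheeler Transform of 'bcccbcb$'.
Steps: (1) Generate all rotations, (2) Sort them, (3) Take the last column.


Rotations (sorted):
  0: $bcccbcb -> last char: b
  1: b$bcccbc -> last char: c
  2: bcb$bccc -> last char: c
  3: bcccbcb$ -> last char: $
  4: cb$bcccb -> last char: b
  5: cbcb$bcc -> last char: c
  6: ccbcb$bc -> last char: c
  7: cccbcb$b -> last char: b


BWT = bcc$bccb


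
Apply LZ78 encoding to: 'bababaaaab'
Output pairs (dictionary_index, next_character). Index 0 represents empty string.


LZ78 encoding steps:
Dictionary: {0: ''}
Step 1: w='' (idx 0), next='b' -> output (0, 'b'), add 'b' as idx 1
Step 2: w='' (idx 0), next='a' -> output (0, 'a'), add 'a' as idx 2
Step 3: w='b' (idx 1), next='a' -> output (1, 'a'), add 'ba' as idx 3
Step 4: w='ba' (idx 3), next='a' -> output (3, 'a'), add 'baa' as idx 4
Step 5: w='a' (idx 2), next='a' -> output (2, 'a'), add 'aa' as idx 5
Step 6: w='b' (idx 1), end of input -> output (1, '')


Encoded: [(0, 'b'), (0, 'a'), (1, 'a'), (3, 'a'), (2, 'a'), (1, '')]


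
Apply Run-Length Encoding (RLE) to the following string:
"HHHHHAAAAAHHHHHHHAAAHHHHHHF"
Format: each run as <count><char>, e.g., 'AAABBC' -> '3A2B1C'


Scanning runs left to right:
  i=0: run of 'H' x 5 -> '5H'
  i=5: run of 'A' x 5 -> '5A'
  i=10: run of 'H' x 7 -> '7H'
  i=17: run of 'A' x 3 -> '3A'
  i=20: run of 'H' x 6 -> '6H'
  i=26: run of 'F' x 1 -> '1F'

RLE = 5H5A7H3A6H1F


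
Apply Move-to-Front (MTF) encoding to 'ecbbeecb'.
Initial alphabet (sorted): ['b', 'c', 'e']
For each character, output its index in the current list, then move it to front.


MTF encoding:
'e': index 2 in ['b', 'c', 'e'] -> ['e', 'b', 'c']
'c': index 2 in ['e', 'b', 'c'] -> ['c', 'e', 'b']
'b': index 2 in ['c', 'e', 'b'] -> ['b', 'c', 'e']
'b': index 0 in ['b', 'c', 'e'] -> ['b', 'c', 'e']
'e': index 2 in ['b', 'c', 'e'] -> ['e', 'b', 'c']
'e': index 0 in ['e', 'b', 'c'] -> ['e', 'b', 'c']
'c': index 2 in ['e', 'b', 'c'] -> ['c', 'e', 'b']
'b': index 2 in ['c', 'e', 'b'] -> ['b', 'c', 'e']


Output: [2, 2, 2, 0, 2, 0, 2, 2]


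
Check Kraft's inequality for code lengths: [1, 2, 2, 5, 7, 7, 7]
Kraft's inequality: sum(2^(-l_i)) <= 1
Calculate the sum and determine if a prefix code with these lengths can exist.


Sum = 2^(-1) + 2^(-2) + 2^(-2) + 2^(-5) + 2^(-7) + 2^(-7) + 2^(-7)
    = 0.5 + 0.25 + 0.25 + 0.03125 + 0.0078125 + 0.0078125 + 0.0078125
    = 135/128 = 1.0546875
Since 1.0546875 > 1, Kraft's inequality is NOT satisfied.
A prefix code with these lengths CANNOT exist.

Kraft sum = 1.0546875. Not satisfied.


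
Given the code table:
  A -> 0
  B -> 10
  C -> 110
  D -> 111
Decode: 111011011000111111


Decoding:
111 -> D
0 -> A
110 -> C
110 -> C
0 -> A
0 -> A
111 -> D
111 -> D


Result: DACCAADD


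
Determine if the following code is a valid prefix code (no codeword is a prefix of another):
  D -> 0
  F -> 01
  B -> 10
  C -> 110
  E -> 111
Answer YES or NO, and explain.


Checking each pair (does one codeword prefix another?):
  D='0' vs F='01': prefix -- VIOLATION

NO -- this is NOT a valid prefix code. D (0) is a prefix of F (01).


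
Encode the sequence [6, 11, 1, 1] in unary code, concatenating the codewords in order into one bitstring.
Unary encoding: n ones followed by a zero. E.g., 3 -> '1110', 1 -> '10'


Encode each number as n ones followed by a terminating 0:
  6 -> 1111110 (7 bits)
  11 -> 111111111110 (12 bits)
  1 -> 10 (2 bits)
  1 -> 10 (2 bits)
Total length = 7 + 12 + 2 + 2 = 23 bits.

Unary([6, 11, 1, 1]) = 11111101111111111101010 (23 bits)


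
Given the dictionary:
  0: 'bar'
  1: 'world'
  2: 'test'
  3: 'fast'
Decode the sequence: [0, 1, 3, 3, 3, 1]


Look up each index in the dictionary:
  0 -> 'bar'
  1 -> 'world'
  3 -> 'fast'
  3 -> 'fast'
  3 -> 'fast'
  1 -> 'world'

Decoded: "bar world fast fast fast world"


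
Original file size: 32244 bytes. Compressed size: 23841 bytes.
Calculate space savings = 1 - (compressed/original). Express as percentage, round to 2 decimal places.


ratio = compressed/original = 23841/32244 = 0.739393
savings = 1 - ratio = 1 - 0.739393 = 0.260607
as a percentage: 0.260607 * 100 = 26.06%

Space savings = 1 - 23841/32244 = 26.06%


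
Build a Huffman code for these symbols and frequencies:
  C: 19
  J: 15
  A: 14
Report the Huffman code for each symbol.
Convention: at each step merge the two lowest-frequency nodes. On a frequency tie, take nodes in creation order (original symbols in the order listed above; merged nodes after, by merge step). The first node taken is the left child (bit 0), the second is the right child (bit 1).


Huffman tree construction:
Step 1: Merge A(14) + J(15) = 29
Step 2: Merge C(19) + (A+J)(29) = 48
Read each symbol's code off the tree from the root (left child = 0, right child = 1).

Codes:
  C: 0 (length 1)
  J: 11 (length 2)
  A: 10 (length 2)
Average code length: 77/48 = 1.6042 bits/symbol
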